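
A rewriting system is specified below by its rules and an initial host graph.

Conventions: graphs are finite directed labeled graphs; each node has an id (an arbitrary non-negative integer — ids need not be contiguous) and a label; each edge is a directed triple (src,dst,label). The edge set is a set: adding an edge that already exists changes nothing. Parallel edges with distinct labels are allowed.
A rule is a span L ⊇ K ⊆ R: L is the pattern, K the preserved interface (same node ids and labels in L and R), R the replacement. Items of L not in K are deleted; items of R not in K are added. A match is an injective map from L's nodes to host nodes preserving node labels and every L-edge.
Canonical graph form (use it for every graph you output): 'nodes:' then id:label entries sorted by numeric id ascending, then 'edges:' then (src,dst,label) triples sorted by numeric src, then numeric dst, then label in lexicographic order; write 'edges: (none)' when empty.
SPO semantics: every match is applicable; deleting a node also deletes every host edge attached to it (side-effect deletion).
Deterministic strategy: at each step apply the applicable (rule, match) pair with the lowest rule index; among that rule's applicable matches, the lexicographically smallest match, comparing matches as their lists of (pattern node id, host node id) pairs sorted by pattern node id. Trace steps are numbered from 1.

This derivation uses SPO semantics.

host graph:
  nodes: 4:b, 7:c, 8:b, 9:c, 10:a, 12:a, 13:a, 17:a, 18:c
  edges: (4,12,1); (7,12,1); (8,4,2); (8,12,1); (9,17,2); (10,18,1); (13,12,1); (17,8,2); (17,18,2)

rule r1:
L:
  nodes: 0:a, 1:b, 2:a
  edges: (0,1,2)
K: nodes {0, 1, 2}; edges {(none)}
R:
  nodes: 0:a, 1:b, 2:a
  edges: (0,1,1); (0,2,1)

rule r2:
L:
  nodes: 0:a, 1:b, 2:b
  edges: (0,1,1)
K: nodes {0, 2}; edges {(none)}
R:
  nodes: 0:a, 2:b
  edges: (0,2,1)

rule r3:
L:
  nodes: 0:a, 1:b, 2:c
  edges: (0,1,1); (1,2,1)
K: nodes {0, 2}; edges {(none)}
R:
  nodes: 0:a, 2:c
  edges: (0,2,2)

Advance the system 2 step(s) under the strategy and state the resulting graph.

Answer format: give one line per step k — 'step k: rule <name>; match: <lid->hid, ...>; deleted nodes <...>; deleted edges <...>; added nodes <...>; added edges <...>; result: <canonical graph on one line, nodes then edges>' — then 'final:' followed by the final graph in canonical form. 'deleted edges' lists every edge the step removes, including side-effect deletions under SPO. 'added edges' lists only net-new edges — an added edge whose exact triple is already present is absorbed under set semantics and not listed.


step 1: rule r1; match: 0->17, 1->8, 2->10; deleted nodes (none); deleted edges (17,8,2); added nodes (none); added edges (17,8,1); (17,10,1); result: nodes: 4:b, 7:c, 8:b, 9:c, 10:a, 12:a, 13:a, 17:a, 18:c edges: (4,12,1); (7,12,1); (8,4,2); (8,12,1); (9,17,2); (10,18,1); (13,12,1); (17,8,1); (17,10,1); (17,18,2)
step 2: rule r2; match: 0->17, 1->8, 2->4; deleted nodes 8; deleted edges (8,4,2); (8,12,1); (17,8,1); added nodes (none); added edges (17,4,1); result: nodes: 4:b, 7:c, 9:c, 10:a, 12:a, 13:a, 17:a, 18:c edges: (4,12,1); (7,12,1); (9,17,2); (10,18,1); (13,12,1); (17,4,1); (17,10,1); (17,18,2)
final:
nodes: 4:b, 7:c, 9:c, 10:a, 12:a, 13:a, 17:a, 18:c
edges: (4,12,1); (7,12,1); (9,17,2); (10,18,1); (13,12,1); (17,4,1); (17,10,1); (17,18,2)


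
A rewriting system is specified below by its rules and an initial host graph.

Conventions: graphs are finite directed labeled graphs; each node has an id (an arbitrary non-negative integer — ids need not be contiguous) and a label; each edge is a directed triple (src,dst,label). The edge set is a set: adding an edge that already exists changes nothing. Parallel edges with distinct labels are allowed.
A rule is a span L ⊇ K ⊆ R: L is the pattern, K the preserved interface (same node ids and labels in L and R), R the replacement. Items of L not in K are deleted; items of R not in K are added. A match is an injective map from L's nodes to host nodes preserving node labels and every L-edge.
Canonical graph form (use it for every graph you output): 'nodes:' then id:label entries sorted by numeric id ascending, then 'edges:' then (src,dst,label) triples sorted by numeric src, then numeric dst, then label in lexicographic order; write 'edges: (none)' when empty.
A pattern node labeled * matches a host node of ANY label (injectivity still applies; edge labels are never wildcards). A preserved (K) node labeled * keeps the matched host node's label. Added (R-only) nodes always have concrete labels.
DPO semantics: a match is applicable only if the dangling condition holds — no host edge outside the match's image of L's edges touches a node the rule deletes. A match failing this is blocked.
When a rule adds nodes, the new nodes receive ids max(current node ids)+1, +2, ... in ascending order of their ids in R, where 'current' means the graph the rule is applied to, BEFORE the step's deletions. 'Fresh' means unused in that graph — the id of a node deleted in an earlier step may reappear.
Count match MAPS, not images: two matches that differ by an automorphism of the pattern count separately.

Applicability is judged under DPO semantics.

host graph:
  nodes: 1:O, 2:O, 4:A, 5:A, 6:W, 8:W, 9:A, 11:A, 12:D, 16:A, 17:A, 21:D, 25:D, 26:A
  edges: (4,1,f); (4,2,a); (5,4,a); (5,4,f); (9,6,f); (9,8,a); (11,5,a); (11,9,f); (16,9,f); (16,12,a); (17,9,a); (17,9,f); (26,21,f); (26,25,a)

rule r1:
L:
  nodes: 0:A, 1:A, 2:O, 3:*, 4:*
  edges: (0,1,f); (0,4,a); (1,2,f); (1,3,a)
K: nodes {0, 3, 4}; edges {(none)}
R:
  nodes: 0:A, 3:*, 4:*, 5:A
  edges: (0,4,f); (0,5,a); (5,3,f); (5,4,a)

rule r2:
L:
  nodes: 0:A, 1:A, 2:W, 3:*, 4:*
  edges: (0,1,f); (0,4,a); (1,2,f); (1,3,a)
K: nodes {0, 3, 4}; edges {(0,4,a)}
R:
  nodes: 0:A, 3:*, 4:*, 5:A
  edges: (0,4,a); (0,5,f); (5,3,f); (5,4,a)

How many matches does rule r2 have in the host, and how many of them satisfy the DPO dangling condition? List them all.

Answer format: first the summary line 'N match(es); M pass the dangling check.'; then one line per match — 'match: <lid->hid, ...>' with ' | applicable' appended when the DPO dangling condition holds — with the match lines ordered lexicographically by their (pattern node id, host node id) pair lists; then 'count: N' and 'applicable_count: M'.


2 match(es); 0 pass the dangling check.
match: 0->11, 1->9, 2->6, 3->8, 4->5
match: 0->16, 1->9, 2->6, 3->8, 4->12
count: 2
applicable_count: 0


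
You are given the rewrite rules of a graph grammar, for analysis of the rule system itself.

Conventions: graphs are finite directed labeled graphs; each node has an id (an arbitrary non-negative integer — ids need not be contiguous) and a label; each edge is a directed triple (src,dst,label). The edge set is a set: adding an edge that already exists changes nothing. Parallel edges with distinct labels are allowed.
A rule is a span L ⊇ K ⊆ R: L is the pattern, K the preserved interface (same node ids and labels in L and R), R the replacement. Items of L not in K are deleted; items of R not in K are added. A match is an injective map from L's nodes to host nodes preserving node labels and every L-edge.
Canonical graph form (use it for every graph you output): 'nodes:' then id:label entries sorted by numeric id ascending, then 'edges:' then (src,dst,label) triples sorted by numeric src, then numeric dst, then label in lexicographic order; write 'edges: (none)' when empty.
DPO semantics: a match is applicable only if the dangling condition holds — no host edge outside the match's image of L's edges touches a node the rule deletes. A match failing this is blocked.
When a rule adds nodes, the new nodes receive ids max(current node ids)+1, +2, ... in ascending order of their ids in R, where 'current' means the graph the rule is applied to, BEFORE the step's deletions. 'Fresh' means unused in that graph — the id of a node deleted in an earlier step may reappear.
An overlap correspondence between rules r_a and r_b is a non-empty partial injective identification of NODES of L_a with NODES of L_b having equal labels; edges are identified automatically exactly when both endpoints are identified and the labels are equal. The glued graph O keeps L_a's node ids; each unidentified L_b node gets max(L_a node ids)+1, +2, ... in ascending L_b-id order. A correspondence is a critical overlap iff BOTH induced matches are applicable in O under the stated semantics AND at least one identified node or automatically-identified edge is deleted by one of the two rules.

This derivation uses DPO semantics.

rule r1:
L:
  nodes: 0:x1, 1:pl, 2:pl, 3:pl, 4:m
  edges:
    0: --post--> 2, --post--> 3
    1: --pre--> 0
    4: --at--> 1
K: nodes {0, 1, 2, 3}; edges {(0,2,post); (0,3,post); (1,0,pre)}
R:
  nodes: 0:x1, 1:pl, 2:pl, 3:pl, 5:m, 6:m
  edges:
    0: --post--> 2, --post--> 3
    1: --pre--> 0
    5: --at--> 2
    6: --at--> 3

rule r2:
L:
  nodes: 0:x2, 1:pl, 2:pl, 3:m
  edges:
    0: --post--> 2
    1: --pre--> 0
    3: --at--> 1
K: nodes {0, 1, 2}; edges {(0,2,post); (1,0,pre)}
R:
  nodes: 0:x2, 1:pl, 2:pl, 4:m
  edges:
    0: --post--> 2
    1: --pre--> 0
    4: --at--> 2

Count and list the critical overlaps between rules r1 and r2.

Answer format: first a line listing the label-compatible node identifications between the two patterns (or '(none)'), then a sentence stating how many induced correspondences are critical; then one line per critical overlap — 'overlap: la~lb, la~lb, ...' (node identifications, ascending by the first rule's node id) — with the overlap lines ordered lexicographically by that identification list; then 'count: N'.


label-compatible node identifications between L(r1) and L(r2): 1~1, 1~2, 2~1, 2~2, 3~1, 3~2, 4~3
3 of the induced correspondences are critical overlaps of r1 and r2.
overlap: 1~1, 2~2, 4~3
overlap: 1~1, 3~2, 4~3
overlap: 1~1, 4~3
count: 3


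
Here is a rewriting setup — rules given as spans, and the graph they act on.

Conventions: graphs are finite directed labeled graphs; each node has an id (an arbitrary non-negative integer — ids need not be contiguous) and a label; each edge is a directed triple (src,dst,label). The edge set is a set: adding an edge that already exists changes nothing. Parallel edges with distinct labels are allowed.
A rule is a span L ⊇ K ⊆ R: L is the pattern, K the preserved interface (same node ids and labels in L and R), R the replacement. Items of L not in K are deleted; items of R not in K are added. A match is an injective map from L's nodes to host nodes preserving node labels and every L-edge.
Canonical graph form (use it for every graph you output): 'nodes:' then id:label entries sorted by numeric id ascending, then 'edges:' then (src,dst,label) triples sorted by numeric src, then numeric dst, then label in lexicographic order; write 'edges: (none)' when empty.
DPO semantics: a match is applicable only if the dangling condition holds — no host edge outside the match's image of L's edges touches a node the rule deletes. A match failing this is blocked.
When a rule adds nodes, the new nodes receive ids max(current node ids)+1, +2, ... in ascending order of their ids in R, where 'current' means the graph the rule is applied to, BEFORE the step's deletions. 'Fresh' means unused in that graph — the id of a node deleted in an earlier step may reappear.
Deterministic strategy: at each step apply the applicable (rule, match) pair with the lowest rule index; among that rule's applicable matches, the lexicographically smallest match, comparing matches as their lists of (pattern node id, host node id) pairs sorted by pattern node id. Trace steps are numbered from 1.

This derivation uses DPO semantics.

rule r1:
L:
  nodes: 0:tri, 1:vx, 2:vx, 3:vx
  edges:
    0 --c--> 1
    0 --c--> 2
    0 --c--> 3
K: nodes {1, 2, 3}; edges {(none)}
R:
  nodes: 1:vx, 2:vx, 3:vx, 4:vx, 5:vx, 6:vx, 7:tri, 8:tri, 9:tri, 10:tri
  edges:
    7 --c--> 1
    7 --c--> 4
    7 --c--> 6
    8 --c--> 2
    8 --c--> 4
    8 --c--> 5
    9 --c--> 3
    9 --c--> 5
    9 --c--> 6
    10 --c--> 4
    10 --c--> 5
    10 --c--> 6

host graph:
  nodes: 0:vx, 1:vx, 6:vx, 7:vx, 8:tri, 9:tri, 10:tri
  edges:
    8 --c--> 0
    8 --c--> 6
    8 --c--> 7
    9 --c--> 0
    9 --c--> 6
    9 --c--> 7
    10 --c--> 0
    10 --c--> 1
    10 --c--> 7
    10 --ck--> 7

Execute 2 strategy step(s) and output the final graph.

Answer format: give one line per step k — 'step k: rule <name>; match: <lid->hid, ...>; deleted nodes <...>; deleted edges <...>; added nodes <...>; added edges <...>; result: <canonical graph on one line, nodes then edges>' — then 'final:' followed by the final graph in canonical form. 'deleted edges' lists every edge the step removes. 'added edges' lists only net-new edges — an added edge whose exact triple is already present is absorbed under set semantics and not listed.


step 1: rule r1; match: 0->8, 1->0, 2->6, 3->7; deleted nodes 8; deleted edges (8,0,c); (8,6,c); (8,7,c); added nodes 11, 12, 13, 14, 15, 16, 17; added edges (14,0,c); (14,11,c); (14,13,c); (15,6,c); (15,11,c); (15,12,c); (16,7,c); (16,12,c); (16,13,c); (17,11,c); (17,12,c); (17,13,c); result: nodes: 0:vx, 1:vx, 6:vx, 7:vx, 9:tri, 10:tri, 11:vx, 12:vx, 13:vx, 14:tri, 15:tri, 16:tri, 17:tri edges: (9,0,c); (9,6,c); (9,7,c); (10,0,c); (10,1,c); (10,7,c); (10,7,ck); (14,0,c); (14,11,c); (14,13,c); (15,6,c); (15,11,c); (15,12,c); (16,7,c); (16,12,c); (16,13,c); (17,11,c); (17,12,c); (17,13,c)
step 2: rule r1; match: 0->9, 1->0, 2->6, 3->7; deleted nodes 9; deleted edges (9,0,c); (9,6,c); (9,7,c); added nodes 18, 19, 20, 21, 22, 23, 24; added edges (21,0,c); (21,18,c); (21,20,c); (22,6,c); (22,18,c); (22,19,c); (23,7,c); (23,19,c); (23,20,c); (24,18,c); (24,19,c); (24,20,c); result: nodes: 0:vx, 1:vx, 6:vx, 7:vx, 10:tri, 11:vx, 12:vx, 13:vx, 14:tri, 15:tri, 16:tri, 17:tri, 18:vx, 19:vx, 20:vx, 21:tri, 22:tri, 23:tri, 24:tri edges: (10,0,c); (10,1,c); (10,7,c); (10,7,ck); (14,0,c); (14,11,c); (14,13,c); (15,6,c); (15,11,c); (15,12,c); (16,7,c); (16,12,c); (16,13,c); (17,11,c); (17,12,c); (17,13,c); (21,0,c); (21,18,c); (21,20,c); (22,6,c); (22,18,c); (22,19,c); (23,7,c); (23,19,c); (23,20,c); (24,18,c); (24,19,c); (24,20,c)
final:
nodes: 0:vx, 1:vx, 6:vx, 7:vx, 10:tri, 11:vx, 12:vx, 13:vx, 14:tri, 15:tri, 16:tri, 17:tri, 18:vx, 19:vx, 20:vx, 21:tri, 22:tri, 23:tri, 24:tri
edges: (10,0,c); (10,1,c); (10,7,c); (10,7,ck); (14,0,c); (14,11,c); (14,13,c); (15,6,c); (15,11,c); (15,12,c); (16,7,c); (16,12,c); (16,13,c); (17,11,c); (17,12,c); (17,13,c); (21,0,c); (21,18,c); (21,20,c); (22,6,c); (22,18,c); (22,19,c); (23,7,c); (23,19,c); (23,20,c); (24,18,c); (24,19,c); (24,20,c)


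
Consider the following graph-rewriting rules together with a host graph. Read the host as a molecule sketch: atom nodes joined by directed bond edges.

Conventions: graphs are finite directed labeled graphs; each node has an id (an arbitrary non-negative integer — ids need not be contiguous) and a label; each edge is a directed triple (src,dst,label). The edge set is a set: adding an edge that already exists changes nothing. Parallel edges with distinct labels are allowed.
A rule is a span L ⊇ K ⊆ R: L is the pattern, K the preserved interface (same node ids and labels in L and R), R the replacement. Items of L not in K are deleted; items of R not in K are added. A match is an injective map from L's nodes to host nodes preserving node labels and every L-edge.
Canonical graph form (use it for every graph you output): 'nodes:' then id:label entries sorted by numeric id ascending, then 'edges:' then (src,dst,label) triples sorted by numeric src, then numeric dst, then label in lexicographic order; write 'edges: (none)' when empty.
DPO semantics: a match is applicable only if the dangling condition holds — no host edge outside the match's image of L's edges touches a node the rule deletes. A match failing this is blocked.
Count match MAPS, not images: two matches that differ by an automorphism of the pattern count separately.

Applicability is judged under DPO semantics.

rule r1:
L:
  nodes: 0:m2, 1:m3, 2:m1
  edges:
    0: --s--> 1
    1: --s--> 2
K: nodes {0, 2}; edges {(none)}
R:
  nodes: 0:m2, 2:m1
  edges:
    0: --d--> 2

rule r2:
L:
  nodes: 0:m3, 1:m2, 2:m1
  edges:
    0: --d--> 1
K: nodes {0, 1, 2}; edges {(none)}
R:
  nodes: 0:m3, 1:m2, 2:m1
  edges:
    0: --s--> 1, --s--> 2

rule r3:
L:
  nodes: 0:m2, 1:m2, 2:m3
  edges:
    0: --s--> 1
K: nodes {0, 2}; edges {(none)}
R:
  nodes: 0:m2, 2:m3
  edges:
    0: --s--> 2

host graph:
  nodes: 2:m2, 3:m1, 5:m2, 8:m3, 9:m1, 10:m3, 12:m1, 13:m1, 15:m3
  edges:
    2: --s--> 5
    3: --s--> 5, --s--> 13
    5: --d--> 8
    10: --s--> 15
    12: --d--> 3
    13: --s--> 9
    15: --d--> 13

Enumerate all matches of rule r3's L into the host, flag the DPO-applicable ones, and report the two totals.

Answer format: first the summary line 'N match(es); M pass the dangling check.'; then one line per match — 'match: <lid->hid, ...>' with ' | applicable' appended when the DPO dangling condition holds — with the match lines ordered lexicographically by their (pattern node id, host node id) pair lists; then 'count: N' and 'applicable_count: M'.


3 match(es); 0 pass the dangling check.
match: 0->2, 1->5, 2->8
match: 0->2, 1->5, 2->10
match: 0->2, 1->5, 2->15
count: 3
applicable_count: 0


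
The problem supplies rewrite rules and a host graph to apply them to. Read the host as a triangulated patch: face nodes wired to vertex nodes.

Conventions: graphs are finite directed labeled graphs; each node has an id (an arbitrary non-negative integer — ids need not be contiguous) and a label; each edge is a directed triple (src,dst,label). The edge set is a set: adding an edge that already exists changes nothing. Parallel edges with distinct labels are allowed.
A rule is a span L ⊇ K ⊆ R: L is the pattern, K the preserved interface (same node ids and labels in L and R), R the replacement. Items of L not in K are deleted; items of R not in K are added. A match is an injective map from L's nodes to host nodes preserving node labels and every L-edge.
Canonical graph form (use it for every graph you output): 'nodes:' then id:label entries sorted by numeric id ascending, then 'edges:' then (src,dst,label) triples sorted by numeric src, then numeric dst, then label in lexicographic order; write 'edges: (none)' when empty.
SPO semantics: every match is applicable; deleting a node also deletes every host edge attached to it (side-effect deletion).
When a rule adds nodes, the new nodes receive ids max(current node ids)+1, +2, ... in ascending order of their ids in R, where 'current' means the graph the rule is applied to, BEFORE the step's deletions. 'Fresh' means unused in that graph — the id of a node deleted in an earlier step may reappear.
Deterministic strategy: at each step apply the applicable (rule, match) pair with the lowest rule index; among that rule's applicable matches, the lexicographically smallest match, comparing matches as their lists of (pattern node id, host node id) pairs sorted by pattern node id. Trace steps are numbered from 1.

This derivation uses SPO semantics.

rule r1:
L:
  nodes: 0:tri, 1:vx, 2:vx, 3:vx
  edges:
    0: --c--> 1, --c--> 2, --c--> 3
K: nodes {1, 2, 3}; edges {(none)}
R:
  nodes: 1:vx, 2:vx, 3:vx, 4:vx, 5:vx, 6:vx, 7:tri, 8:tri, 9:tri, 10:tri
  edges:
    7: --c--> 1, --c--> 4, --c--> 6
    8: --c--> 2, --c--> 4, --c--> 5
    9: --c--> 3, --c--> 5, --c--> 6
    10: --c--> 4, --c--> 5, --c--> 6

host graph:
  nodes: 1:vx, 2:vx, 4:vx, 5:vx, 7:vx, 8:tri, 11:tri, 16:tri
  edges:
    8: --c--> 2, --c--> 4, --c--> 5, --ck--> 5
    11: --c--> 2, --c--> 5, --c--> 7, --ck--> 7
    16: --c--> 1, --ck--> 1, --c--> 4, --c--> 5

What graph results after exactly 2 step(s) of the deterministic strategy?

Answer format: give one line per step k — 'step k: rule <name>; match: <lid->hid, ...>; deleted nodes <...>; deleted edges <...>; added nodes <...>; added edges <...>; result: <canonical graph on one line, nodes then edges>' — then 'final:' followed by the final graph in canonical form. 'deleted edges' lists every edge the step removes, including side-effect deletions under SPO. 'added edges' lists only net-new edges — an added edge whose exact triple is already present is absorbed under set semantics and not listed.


step 1: rule r1; match: 0->8, 1->2, 2->4, 3->5; deleted nodes 8; deleted edges (8,2,c); (8,4,c); (8,5,c); (8,5,ck); added nodes 17, 18, 19, 20, 21, 22, 23; added edges (20,2,c); (20,17,c); (20,19,c); (21,4,c); (21,17,c); (21,18,c); (22,5,c); (22,18,c); (22,19,c); (23,17,c); (23,18,c); (23,19,c); result: nodes: 1:vx, 2:vx, 4:vx, 5:vx, 7:vx, 11:tri, 16:tri, 17:vx, 18:vx, 19:vx, 20:tri, 21:tri, 22:tri, 23:tri edges: (11,2,c); (11,5,c); (11,7,c); (11,7,ck); (16,1,c); (16,1,ck); (16,4,c); (16,5,c); (20,2,c); (20,17,c); (20,19,c); (21,4,c); (21,17,c); (21,18,c); (22,5,c); (22,18,c); (22,19,c); (23,17,c); (23,18,c); (23,19,c)
step 2: rule r1; match: 0->11, 1->2, 2->5, 3->7; deleted nodes 11; deleted edges (11,2,c); (11,5,c); (11,7,c); (11,7,ck); added nodes 24, 25, 26, 27, 28, 29, 30; added edges (27,2,c); (27,24,c); (27,26,c); (28,5,c); (28,24,c); (28,25,c); (29,7,c); (29,25,c); (29,26,c); (30,24,c); (30,25,c); (30,26,c); result: nodes: 1:vx, 2:vx, 4:vx, 5:vx, 7:vx, 16:tri, 17:vx, 18:vx, 19:vx, 20:tri, 21:tri, 22:tri, 23:tri, 24:vx, 25:vx, 26:vx, 27:tri, 28:tri, 29:tri, 30:tri edges: (16,1,c); (16,1,ck); (16,4,c); (16,5,c); (20,2,c); (20,17,c); (20,19,c); (21,4,c); (21,17,c); (21,18,c); (22,5,c); (22,18,c); (22,19,c); (23,17,c); (23,18,c); (23,19,c); (27,2,c); (27,24,c); (27,26,c); (28,5,c); (28,24,c); (28,25,c); (29,7,c); (29,25,c); (29,26,c); (30,24,c); (30,25,c); (30,26,c)
final:
nodes: 1:vx, 2:vx, 4:vx, 5:vx, 7:vx, 16:tri, 17:vx, 18:vx, 19:vx, 20:tri, 21:tri, 22:tri, 23:tri, 24:vx, 25:vx, 26:vx, 27:tri, 28:tri, 29:tri, 30:tri
edges: (16,1,c); (16,1,ck); (16,4,c); (16,5,c); (20,2,c); (20,17,c); (20,19,c); (21,4,c); (21,17,c); (21,18,c); (22,5,c); (22,18,c); (22,19,c); (23,17,c); (23,18,c); (23,19,c); (27,2,c); (27,24,c); (27,26,c); (28,5,c); (28,24,c); (28,25,c); (29,7,c); (29,25,c); (29,26,c); (30,24,c); (30,25,c); (30,26,c)


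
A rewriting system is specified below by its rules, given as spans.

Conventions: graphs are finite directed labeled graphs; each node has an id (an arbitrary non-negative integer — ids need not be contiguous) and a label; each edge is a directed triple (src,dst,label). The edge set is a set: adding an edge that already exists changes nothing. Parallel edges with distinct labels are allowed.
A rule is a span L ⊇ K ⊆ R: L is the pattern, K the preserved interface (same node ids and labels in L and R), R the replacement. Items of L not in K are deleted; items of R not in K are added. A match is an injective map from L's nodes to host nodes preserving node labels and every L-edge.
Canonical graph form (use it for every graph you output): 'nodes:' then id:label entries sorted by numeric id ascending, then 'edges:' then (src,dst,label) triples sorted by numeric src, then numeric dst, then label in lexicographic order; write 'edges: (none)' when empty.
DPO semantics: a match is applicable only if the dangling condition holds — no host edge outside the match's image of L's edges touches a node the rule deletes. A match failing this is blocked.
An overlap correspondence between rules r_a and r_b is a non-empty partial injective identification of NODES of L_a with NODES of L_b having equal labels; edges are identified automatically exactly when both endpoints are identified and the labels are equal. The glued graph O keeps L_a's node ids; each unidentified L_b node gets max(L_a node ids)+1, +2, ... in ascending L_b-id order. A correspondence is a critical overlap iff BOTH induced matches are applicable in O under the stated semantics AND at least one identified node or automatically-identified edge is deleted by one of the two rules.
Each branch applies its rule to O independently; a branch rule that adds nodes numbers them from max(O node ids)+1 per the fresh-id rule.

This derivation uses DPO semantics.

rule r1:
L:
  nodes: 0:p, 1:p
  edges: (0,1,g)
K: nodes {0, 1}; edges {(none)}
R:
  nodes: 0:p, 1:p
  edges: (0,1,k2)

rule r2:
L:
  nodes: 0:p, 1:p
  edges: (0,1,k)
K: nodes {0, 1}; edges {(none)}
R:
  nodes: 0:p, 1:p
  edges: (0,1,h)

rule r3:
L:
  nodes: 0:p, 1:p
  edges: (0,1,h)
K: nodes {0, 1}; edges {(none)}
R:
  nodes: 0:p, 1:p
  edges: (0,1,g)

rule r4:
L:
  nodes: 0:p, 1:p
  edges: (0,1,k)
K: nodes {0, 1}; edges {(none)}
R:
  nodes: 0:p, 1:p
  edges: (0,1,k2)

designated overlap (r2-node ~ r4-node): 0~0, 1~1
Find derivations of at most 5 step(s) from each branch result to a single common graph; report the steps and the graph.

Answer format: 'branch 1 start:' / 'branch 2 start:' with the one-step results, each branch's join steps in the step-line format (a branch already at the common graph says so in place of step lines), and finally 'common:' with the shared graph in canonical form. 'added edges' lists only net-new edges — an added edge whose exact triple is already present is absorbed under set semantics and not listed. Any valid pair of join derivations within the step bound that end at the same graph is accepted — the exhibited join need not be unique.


branch 1 start:
nodes: 0:p, 1:p
edges: (0,1,h)
branch 2 start:
nodes: 0:p, 1:p
edges: (0,1,k2)
branch 1 step 1: rule r3; match: 0->0, 1->1; deleted nodes (none); deleted edges (0,1,h); added nodes (none); added edges (0,1,g); result: nodes: 0:p, 1:p edges: (0,1,g)
branch 1 step 2: rule r1; match: 0->0, 1->1; deleted nodes (none); deleted edges (0,1,g); added nodes (none); added edges (0,1,k2); result: nodes: 0:p, 1:p edges: (0,1,k2)
branch 2: already at the common graph (0 steps)
common:
nodes: 0:p, 1:p
edges: (0,1,k2)


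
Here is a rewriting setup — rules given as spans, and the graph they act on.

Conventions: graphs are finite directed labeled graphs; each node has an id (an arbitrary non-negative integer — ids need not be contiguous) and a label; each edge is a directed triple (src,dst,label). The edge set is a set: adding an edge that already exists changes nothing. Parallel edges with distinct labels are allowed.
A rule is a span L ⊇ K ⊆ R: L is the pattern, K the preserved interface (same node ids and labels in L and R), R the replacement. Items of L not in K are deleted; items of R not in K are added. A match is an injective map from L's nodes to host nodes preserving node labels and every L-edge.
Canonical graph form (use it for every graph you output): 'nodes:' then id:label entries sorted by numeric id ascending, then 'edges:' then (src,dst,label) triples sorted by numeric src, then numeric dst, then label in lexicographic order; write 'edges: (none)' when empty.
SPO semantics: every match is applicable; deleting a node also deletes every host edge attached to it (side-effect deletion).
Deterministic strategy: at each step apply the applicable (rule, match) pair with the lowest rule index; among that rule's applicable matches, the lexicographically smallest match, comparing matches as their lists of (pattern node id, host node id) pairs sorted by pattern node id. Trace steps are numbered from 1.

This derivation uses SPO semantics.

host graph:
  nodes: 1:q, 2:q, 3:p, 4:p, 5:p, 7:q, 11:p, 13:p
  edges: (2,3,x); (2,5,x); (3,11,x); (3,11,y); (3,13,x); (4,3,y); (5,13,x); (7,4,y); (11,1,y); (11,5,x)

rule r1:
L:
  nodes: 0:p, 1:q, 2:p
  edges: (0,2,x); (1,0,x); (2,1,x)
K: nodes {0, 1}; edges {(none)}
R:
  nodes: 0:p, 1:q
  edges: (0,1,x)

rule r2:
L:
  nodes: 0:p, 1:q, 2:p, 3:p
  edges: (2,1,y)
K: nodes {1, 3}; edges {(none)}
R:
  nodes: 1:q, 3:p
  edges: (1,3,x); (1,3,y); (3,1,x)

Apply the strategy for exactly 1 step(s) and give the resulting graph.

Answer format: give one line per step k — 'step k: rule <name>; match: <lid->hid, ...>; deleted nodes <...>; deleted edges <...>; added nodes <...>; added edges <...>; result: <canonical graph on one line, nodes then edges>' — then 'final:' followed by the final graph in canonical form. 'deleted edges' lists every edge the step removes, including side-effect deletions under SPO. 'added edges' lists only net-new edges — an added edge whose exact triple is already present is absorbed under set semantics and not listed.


step 1: rule r2; match: 0->3, 1->1, 2->11, 3->4; deleted nodes 3, 11; deleted edges (2,3,x); (3,11,x); (3,11,y); (3,13,x); (4,3,y); (11,1,y); (11,5,x); added nodes (none); added edges (1,4,x); (1,4,y); (4,1,x); result: nodes: 1:q, 2:q, 4:p, 5:p, 7:q, 13:p edges: (1,4,x); (1,4,y); (2,5,x); (4,1,x); (5,13,x); (7,4,y)
final:
nodes: 1:q, 2:q, 4:p, 5:p, 7:q, 13:p
edges: (1,4,x); (1,4,y); (2,5,x); (4,1,x); (5,13,x); (7,4,y)


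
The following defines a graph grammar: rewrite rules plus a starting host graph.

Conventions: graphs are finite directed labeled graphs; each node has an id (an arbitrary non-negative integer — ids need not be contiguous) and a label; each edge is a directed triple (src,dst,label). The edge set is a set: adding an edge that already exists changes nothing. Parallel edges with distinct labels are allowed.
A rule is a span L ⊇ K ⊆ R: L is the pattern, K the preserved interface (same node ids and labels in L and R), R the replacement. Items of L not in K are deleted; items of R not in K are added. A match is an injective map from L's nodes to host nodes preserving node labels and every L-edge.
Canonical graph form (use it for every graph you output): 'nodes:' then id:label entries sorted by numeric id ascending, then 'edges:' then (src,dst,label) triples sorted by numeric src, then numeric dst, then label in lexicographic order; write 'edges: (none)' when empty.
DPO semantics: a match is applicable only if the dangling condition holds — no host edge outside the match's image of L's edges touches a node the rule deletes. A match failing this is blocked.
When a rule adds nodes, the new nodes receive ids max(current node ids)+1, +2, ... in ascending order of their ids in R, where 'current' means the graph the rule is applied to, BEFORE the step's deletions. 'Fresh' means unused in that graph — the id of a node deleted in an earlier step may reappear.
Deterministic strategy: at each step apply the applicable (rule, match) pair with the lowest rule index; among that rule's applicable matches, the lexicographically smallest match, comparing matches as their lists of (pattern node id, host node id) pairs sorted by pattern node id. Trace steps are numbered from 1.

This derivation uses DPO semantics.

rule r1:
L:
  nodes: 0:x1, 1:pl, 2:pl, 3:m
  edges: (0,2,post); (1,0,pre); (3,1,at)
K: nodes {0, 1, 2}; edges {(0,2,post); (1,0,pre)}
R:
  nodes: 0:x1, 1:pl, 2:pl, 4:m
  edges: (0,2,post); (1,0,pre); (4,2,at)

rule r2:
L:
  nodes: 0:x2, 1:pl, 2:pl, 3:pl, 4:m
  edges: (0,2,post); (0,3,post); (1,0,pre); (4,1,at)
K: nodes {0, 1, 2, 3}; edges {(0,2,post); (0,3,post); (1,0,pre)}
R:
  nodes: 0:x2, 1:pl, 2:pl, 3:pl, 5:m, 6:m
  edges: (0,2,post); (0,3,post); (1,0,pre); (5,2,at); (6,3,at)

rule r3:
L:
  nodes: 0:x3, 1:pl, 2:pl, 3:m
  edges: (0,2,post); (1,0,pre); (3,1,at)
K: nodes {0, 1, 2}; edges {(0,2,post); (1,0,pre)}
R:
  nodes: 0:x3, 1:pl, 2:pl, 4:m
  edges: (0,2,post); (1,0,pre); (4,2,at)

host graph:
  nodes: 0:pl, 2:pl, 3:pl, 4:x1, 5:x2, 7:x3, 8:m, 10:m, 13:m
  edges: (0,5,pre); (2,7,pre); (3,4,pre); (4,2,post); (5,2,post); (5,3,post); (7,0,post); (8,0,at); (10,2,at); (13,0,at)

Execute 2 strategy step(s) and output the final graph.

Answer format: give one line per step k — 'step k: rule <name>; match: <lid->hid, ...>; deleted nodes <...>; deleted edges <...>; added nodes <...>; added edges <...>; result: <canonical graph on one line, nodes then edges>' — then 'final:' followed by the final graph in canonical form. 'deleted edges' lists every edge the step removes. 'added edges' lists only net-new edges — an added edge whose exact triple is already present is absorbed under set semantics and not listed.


step 1: rule r2; match: 0->5, 1->0, 2->2, 3->3, 4->8; deleted nodes 8; deleted edges (8,0,at); added nodes 14, 15; added edges (14,2,at); (15,3,at); result: nodes: 0:pl, 2:pl, 3:pl, 4:x1, 5:x2, 7:x3, 10:m, 13:m, 14:m, 15:m edges: (0,5,pre); (2,7,pre); (3,4,pre); (4,2,post); (5,2,post); (5,3,post); (7,0,post); (10,2,at); (13,0,at); (14,2,at); (15,3,at)
step 2: rule r1; match: 0->4, 1->3, 2->2, 3->15; deleted nodes 15; deleted edges (15,3,at); added nodes 16; added edges (16,2,at); result: nodes: 0:pl, 2:pl, 3:pl, 4:x1, 5:x2, 7:x3, 10:m, 13:m, 14:m, 16:m edges: (0,5,pre); (2,7,pre); (3,4,pre); (4,2,post); (5,2,post); (5,3,post); (7,0,post); (10,2,at); (13,0,at); (14,2,at); (16,2,at)
final:
nodes: 0:pl, 2:pl, 3:pl, 4:x1, 5:x2, 7:x3, 10:m, 13:m, 14:m, 16:m
edges: (0,5,pre); (2,7,pre); (3,4,pre); (4,2,post); (5,2,post); (5,3,post); (7,0,post); (10,2,at); (13,0,at); (14,2,at); (16,2,at)


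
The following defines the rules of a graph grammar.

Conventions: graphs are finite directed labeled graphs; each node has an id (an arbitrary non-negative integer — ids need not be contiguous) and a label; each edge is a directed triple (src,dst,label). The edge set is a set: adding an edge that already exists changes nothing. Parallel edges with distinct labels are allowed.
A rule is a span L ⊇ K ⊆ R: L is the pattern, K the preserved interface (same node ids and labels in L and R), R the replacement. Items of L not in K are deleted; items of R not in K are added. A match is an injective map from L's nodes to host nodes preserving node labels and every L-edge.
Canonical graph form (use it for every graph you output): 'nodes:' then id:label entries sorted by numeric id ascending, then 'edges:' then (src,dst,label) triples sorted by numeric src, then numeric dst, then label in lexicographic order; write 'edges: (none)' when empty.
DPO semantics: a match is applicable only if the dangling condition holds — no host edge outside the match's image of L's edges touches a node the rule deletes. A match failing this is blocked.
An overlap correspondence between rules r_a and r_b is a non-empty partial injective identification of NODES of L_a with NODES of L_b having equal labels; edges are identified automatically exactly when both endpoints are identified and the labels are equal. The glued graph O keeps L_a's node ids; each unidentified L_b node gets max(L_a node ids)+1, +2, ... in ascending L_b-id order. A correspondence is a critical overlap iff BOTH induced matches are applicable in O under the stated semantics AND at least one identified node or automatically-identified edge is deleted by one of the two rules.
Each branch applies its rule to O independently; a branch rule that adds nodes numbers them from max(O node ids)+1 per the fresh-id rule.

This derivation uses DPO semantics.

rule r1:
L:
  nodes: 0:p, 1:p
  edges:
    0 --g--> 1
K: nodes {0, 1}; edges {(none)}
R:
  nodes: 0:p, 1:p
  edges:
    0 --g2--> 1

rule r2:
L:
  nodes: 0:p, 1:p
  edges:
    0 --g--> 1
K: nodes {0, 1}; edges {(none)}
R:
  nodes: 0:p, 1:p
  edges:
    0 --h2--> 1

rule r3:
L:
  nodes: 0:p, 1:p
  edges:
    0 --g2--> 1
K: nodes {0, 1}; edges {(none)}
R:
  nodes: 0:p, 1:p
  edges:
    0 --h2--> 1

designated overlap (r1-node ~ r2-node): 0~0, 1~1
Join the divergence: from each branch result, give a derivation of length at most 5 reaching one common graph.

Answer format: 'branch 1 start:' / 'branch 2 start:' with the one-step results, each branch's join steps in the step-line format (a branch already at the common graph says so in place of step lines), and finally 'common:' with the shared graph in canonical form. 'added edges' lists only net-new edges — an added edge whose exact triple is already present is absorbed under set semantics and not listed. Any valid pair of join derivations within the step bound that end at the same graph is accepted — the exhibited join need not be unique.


branch 1 start:
nodes: 0:p, 1:p
edges: (0,1,g2)
branch 2 start:
nodes: 0:p, 1:p
edges: (0,1,h2)
branch 1 step 1: rule r3; match: 0->0, 1->1; deleted nodes (none); deleted edges (0,1,g2); added nodes (none); added edges (0,1,h2); result: nodes: 0:p, 1:p edges: (0,1,h2)
branch 2: already at the common graph (0 steps)
common:
nodes: 0:p, 1:p
edges: (0,1,h2)


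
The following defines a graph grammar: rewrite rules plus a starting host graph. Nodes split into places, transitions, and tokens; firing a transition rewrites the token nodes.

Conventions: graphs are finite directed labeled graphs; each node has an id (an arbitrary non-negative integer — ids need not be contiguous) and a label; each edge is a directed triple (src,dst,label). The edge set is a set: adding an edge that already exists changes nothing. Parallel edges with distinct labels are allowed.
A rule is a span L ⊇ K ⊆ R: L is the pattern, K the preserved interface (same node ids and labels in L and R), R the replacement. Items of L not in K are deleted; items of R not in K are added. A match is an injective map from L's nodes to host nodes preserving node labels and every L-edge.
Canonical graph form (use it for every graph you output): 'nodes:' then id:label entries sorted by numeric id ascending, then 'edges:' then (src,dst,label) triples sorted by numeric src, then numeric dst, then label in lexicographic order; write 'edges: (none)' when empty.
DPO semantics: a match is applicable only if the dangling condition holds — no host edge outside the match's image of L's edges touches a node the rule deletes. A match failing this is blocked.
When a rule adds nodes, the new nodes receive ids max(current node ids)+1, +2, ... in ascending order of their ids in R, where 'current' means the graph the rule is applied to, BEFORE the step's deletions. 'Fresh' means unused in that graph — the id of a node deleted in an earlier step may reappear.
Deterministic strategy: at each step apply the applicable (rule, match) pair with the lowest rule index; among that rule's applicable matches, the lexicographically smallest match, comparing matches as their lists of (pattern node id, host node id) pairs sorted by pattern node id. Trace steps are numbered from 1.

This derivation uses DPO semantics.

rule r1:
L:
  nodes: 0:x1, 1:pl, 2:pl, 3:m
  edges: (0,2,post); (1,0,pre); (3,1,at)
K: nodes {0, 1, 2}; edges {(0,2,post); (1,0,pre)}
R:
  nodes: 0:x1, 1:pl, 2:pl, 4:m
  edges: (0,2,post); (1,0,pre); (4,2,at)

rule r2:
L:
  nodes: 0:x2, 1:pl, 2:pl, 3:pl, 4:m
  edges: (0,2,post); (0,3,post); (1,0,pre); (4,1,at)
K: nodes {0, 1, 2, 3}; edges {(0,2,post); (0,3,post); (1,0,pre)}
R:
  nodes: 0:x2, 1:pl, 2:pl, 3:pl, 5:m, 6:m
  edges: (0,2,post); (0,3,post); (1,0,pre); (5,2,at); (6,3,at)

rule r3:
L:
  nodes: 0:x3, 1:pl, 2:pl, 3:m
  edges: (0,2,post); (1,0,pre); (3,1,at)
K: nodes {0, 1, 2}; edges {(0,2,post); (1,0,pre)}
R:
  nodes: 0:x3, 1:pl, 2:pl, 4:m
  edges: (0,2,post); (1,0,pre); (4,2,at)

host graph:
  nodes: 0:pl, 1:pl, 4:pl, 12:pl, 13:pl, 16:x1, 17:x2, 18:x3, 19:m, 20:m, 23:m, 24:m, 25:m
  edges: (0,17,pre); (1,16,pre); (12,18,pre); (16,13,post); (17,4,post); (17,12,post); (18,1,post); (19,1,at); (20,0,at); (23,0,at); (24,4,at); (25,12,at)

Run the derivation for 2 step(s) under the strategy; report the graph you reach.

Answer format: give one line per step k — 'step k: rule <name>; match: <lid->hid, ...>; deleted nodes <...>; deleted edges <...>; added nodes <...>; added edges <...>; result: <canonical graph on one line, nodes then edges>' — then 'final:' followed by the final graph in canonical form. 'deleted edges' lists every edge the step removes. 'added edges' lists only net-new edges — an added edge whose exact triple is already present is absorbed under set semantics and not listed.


step 1: rule r1; match: 0->16, 1->1, 2->13, 3->19; deleted nodes 19; deleted edges (19,1,at); added nodes 26; added edges (26,13,at); result: nodes: 0:pl, 1:pl, 4:pl, 12:pl, 13:pl, 16:x1, 17:x2, 18:x3, 20:m, 23:m, 24:m, 25:m, 26:m edges: (0,17,pre); (1,16,pre); (12,18,pre); (16,13,post); (17,4,post); (17,12,post); (18,1,post); (20,0,at); (23,0,at); (24,4,at); (25,12,at); (26,13,at)
step 2: rule r2; match: 0->17, 1->0, 2->4, 3->12, 4->20; deleted nodes 20; deleted edges (20,0,at); added nodes 27, 28; added edges (27,4,at); (28,12,at); result: nodes: 0:pl, 1:pl, 4:pl, 12:pl, 13:pl, 16:x1, 17:x2, 18:x3, 23:m, 24:m, 25:m, 26:m, 27:m, 28:m edges: (0,17,pre); (1,16,pre); (12,18,pre); (16,13,post); (17,4,post); (17,12,post); (18,1,post); (23,0,at); (24,4,at); (25,12,at); (26,13,at); (27,4,at); (28,12,at)
final:
nodes: 0:pl, 1:pl, 4:pl, 12:pl, 13:pl, 16:x1, 17:x2, 18:x3, 23:m, 24:m, 25:m, 26:m, 27:m, 28:m
edges: (0,17,pre); (1,16,pre); (12,18,pre); (16,13,post); (17,4,post); (17,12,post); (18,1,post); (23,0,at); (24,4,at); (25,12,at); (26,13,at); (27,4,at); (28,12,at)
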